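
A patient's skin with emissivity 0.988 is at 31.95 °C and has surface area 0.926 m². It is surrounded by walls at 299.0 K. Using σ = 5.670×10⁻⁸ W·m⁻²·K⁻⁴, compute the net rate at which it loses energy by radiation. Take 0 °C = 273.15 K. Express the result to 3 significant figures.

T = 31.95 °C + 273.15 = 305.10 K.
Area A = 0.926 m².
Net radiated power P_net = εσA(T⁴ − T₀⁴) = 0.988×5.670×10⁻⁸×0.926×(305.10⁴ − 299.0⁴).
T⁴ − T₀⁴ = 8.66501×10⁹ − 7.99254×10⁹ = 6.72470×10⁸ K⁴, so P_net = 34.9 W.

Net loss ≈ 34.9 W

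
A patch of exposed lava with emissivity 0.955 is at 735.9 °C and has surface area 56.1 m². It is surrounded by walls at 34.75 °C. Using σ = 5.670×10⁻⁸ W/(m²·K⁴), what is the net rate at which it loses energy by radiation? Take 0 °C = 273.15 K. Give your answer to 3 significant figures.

T = 735.9 °C + 273.15 = 1009.05 K.
Surroundings: T = 34.75 °C + 273.15 = 307.90 K.
Area A = 56.1 m².
Net radiated power P_net = εσA(T⁴ − T₀⁴) = 0.955×5.670×10⁻⁸×56.1×(1009.05⁴ − 307.90⁴).
T⁴ − T₀⁴ = 1.03669×10¹² − 8.98750×10⁹ = 1.02770×10¹² K⁴, so P_net = 3.12×10⁶ W.

Net loss ≈ 3.12×10⁶ W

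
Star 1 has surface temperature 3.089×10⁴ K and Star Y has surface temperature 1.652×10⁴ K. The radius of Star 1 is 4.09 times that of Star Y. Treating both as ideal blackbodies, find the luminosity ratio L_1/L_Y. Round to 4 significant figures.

L ∝ R²T⁴, so L_1/L_Y = (R_1/R_Y)²(T_1/T_Y)⁴ = (4.09)² × (3.089×10⁴/1.652×10⁴)⁴ = 16.7281 × 12.2245 = 204.5.

L_1/L_Y ≈ 204.5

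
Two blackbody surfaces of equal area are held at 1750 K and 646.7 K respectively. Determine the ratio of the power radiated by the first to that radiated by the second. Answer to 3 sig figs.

P₁/P₂ ≈ 53.6

With equal areas, P₁/P₂ = (T₁/T₂)⁴ = (1750/646.7)⁴ = 53.6.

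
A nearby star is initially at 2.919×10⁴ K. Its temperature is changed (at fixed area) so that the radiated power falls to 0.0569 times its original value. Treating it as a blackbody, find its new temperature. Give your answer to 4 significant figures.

T₂ ≈ 1.426×10⁴ K

P ∝ T⁴, so T₂/T₁ = (P₂/P₁)^(1/4) = (0.0569)^(1/4) = 0.488403.
T₂ = 2.919×10⁴ × 0.488403 = 1.426×10⁴ K.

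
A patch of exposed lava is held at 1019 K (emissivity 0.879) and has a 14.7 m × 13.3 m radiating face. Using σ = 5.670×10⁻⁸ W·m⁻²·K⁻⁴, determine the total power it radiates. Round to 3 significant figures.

Area A = 14.7 × 13.3 = 195.51 m².
P = εσAT⁴ = 0.879 × 5.670×10⁻⁸ × 195.51 × (1019)⁴ = 1.05×10⁷ W.

P ≈ 1.05×10⁷ W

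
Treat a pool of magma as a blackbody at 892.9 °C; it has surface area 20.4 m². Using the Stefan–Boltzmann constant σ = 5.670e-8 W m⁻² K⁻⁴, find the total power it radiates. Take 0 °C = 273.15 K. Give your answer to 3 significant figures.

T = 892.9 °C + 273.15 = 1166.05 K.
Area A = 20.4 m².
P = σAT⁴ = 5.670×10⁻⁸ × 20.4 × (1166.05)⁴ = 2.14×10⁶ W.

P ≈ 2.14×10⁶ W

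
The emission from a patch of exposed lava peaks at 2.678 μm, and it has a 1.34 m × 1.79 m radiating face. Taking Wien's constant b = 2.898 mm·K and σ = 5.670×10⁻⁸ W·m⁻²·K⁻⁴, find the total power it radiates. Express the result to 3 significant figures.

P ≈ 1.87×10⁵ W

Wien's law: T = b/λ_max = 2.898×10⁻³/2.678×10⁻⁶ = 1082.15 K.
Area A = 1.34 × 1.79 = 2.3986 m².
Then P = σAT⁴ = 5.670×10⁻⁸×2.3986×(1082.15)⁴ = 1.87×10⁵ W.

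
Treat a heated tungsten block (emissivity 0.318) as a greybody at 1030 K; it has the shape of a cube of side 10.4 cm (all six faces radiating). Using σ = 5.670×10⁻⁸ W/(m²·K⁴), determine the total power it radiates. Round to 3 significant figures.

Area A = 6s² = 6×(0.104 m)² = 0.064896 m².
P = εσAT⁴ = 0.318 × 5.670×10⁻⁸ × 0.064896 × (1030)⁴ = 1.32×10³ W.

P ≈ 1.32×10³ W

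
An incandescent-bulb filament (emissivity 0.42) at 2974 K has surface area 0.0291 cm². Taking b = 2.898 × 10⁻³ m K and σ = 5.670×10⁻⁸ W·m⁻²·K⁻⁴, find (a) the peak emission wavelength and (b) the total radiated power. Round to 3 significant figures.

(a) λ_max = b/T = 2.898×10⁻³/2974 = 9.744×10⁻⁷ m = 0.974 μm.
Area A = 0.0291 cm² = 2.91×10⁻⁶ m².
(b) P = εσAT⁴ = 0.42×5.670×10⁻⁸×2.91×10⁻⁶×(2974)⁴ = 5.42 W.

λ_max ≈ 0.974 μm; P ≈ 5.42 W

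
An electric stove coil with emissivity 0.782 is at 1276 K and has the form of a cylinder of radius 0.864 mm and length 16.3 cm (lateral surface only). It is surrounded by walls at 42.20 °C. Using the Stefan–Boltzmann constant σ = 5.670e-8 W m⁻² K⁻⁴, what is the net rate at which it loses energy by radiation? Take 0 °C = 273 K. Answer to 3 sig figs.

Surroundings: T = 42.20 °C + 273 = 315.20 K.
Lateral area A = 2πrL = 2π×8.64×10⁻⁴×0.163 = 8.84874×10⁻⁴ m².
Net radiated power P_net = εσA(T⁴ − T₀⁴) = 0.782×5.670×10⁻⁸×8.84874×10⁻⁴×(1276⁴ − 315.20⁴).
T⁴ − T₀⁴ = 2.65096×10¹² − 9.87063×10⁹ = 2.64109×10¹² K⁴, so P_net = 104 W.

Net loss ≈ 104 W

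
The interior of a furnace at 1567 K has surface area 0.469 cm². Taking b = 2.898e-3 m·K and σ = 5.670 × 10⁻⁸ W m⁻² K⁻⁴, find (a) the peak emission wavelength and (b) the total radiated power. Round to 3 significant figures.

λ_max ≈ 1.85 μm; P ≈ 16.0 W

(a) λ_max = b/T = 2.898×10⁻³/1567 = 1.849×10⁻⁶ m = 1.85 μm.
Area A = 0.469 cm² = 4.69×10⁻⁵ m².
(b) P = σAT⁴ = 5.670×10⁻⁸×4.69×10⁻⁵×(1567)⁴ = 16.0 W.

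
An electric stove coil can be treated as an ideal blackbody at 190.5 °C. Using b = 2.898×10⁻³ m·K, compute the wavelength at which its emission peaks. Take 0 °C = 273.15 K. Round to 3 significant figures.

T = 190.5 °C + 273.15 = 463.65 K.
Wien's displacement law: λ_max = b/T = (2.898×10⁻³ m·K)/(463.65 K) = 6.250×10⁻⁶ m.
That is 6.25 μm, in the infrared range.

λ_max ≈ 6.25 μm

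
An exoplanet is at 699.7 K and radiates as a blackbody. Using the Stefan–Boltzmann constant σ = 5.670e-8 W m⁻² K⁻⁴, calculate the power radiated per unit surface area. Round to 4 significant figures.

Stefan–Boltzmann: I = σT⁴ = 5.670×10⁻⁸ × (699.7)⁴ = 1.359×10⁴ W/m².

I ≈ 1.359×10⁴ W/m²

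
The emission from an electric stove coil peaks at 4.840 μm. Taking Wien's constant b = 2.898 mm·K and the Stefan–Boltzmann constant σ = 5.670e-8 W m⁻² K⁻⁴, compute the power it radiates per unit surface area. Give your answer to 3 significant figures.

Wien's law: T = b/λ_max = 2.898×10⁻³/4.840×10⁻⁶ = 598.760 K.
Then I = σT⁴ = 5.670×10⁻⁸×(598.760)⁴ = 7.29×10³ W/m².

I ≈ 7.29×10³ W/m²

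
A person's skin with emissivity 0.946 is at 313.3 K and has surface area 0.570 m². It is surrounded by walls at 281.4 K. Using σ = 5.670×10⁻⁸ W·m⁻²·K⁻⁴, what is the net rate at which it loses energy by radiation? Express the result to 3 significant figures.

Area A = 0.570 m².
Net radiated power P_net = εσA(T⁴ − T₀⁴) = 0.946×5.670×10⁻⁸×0.570×(313.3⁴ − 281.4⁴).
T⁴ − T₀⁴ = 9.63478×10⁹ − 6.27042×10⁹ = 3.36436×10⁹ K⁴, so P_net = 103 W.

Net loss ≈ 103 W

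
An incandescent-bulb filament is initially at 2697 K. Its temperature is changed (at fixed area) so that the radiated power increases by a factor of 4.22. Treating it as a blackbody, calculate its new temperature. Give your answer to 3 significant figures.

P ∝ T⁴, so T₂/T₁ = (P₂/P₁)^(1/4) = (4.22)^(1/4) = 1.43327.
T₂ = 2697 × 1.43327 = 3.87×10³ K.

T₂ ≈ 3.87×10³ K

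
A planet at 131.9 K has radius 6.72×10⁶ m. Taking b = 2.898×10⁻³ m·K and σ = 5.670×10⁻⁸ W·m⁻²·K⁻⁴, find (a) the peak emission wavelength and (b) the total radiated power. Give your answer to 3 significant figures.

λ_max ≈ 22.0 μm; P ≈ 9.74×10¹⁵ W

(a) λ_max = b/T = 2.898×10⁻³/131.9 = 2.197×10⁻⁵ m = 22.0 μm.
Surface area A = 4πR² = 4π(6.72×10⁶ m)² = 5.67477×10¹⁴ m².
(b) P = σAT⁴ = 5.670×10⁻⁸×5.67477×10¹⁴×(131.9)⁴ = 9.74×10¹⁵ W.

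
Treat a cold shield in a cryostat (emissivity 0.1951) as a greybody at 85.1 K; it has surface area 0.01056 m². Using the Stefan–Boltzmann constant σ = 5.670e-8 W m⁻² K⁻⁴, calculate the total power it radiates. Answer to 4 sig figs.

Area A = 0.01056 m².
P = εσAT⁴ = 0.1951 × 5.670×10⁻⁸ × 0.01056 × (85.1)⁴ = 6.127×10⁻³ W.

P ≈ 6.127×10⁻³ W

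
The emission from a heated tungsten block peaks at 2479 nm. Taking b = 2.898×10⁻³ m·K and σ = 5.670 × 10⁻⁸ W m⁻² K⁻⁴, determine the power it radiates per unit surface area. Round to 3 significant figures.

Wien's law: T = b/λ_max = 2.898×10⁻³/2.479×10⁻⁶ = 1169.02 K.
Then I = σT⁴ = 5.670×10⁻⁸×(1169.02)⁴ = 1.06×10⁵ W/m².

I ≈ 1.06×10⁵ W/m²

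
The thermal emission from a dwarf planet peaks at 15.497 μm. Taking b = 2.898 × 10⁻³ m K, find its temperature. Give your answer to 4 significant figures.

T ≈ 187.0 K

Wien's law gives T = b/λ_max = (2.898×10⁻³ m·K)/(1.5497×10⁻⁵ m) = 187.0 K.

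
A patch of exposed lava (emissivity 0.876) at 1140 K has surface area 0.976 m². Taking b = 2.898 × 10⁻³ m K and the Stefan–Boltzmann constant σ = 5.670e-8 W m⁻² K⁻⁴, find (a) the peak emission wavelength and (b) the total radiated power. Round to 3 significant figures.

(a) λ_max = b/T = 2.898×10⁻³/1140 = 2.542×10⁻⁶ m = 2.54×10³ nm.
Area A = 0.976 m².
(b) P = εσAT⁴ = 0.876×5.670×10⁻⁸×0.976×(1140)⁴ = 8.19×10⁴ W.

λ_max ≈ 2.54×10³ nm; P ≈ 8.19×10⁴ W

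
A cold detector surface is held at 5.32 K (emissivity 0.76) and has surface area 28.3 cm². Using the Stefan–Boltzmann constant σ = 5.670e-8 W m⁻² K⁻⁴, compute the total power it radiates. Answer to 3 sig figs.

P ≈ 9.77×10⁻⁸ W

Area A = 28.3 cm² = 2.83×10⁻³ m².
P = εσAT⁴ = 0.76 × 5.670×10⁻⁸ × 2.83×10⁻³ × (5.32)⁴ = 9.77×10⁻⁸ W.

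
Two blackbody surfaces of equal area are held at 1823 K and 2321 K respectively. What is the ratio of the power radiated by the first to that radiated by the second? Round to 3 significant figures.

P₁/P₂ ≈ 0.381

With equal areas, P₁/P₂ = (T₁/T₂)⁴ = (1823/2321)⁴ = 0.381.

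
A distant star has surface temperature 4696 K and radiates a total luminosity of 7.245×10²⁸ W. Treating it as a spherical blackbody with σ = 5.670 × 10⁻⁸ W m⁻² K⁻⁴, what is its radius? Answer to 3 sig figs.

R ≈ 1.45×10¹⁰ m

L = 4πR²σT⁴ ⇒ R = √(L/(4πσT⁴)).
σT⁴ = 2.75737×10⁷ W/m², so R = √(7.245×10²⁸/(4π×2.75737×10⁷)) = 1.45×10¹⁰ m.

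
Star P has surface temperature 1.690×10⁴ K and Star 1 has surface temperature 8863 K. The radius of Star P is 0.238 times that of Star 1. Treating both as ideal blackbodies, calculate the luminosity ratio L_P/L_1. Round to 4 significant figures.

L_P/L_1 ≈ 0.7488

L ∝ R²T⁴, so L_P/L_1 = (R_P/R_1)²(T_P/T_1)⁴ = (0.238)² × (1.690×10⁴/8863)⁴ = 0.056644 × 13.2198 = 0.7488.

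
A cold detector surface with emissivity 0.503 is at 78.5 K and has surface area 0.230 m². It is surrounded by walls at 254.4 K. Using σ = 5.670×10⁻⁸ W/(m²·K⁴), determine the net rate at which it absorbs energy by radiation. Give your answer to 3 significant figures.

Area A = 0.230 m².
Net radiated power P_net = εσA(T⁴ − T₀⁴) = 0.503×5.670×10⁻⁸×0.230×(78.5⁴ − 254.4⁴).
T⁴ − T₀⁴ = 3.79733×10⁷ − 4.18860×10⁹ = -4.15063×10⁹ K⁴, so P_net = -27.2 W — negative, meaning a net gain of 27.2 W.

Net gain ≈ 27.2 W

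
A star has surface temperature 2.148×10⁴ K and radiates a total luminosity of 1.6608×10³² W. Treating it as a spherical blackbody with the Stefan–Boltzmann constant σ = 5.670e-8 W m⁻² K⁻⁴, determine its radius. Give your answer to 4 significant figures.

L = 4πR²σT⁴ ⇒ R = √(L/(4πσT⁴)).
σT⁴ = 1.20704×10¹⁰ W/m², so R = √(1.6608×10³²/(4π×1.20704×10¹⁰)) = 3.309×10¹⁰ m.

R ≈ 3.309×10¹⁰ m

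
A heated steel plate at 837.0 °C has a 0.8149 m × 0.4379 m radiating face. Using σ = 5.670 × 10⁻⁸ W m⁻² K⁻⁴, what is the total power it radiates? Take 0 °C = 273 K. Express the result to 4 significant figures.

T = 837.0 °C + 273 = 1110.0 K.
Area A = 0.8149 × 0.4379 = 0.356845 m².
P = σAT⁴ = 5.670×10⁻⁸ × 0.356845 × (1110.0)⁴ = 3.072×10⁴ W.

P ≈ 3.072×10⁴ W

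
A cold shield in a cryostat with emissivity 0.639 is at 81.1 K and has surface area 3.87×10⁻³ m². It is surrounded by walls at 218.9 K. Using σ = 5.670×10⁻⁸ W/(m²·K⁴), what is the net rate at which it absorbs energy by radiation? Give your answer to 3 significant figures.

Net gain ≈ 0.316 W

Area A = 3.87×10⁻³ m².
Net radiated power P_net = εσA(T⁴ − T₀⁴) = 0.639×5.670×10⁻⁸×3.87×10⁻³×(81.1⁴ − 218.9⁴).
T⁴ − T₀⁴ = 4.32597×10⁷ − 2.29606×10⁹ = -2.25280×10⁹ K⁴, so P_net = -0.316 W — negative, meaning a net gain of 0.316 W.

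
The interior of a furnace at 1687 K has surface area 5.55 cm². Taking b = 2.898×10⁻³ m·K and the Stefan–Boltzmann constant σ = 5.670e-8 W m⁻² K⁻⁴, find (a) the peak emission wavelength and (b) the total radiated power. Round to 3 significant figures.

(a) λ_max = b/T = 2.898×10⁻³/1687 = 1.718×10⁻⁶ m = 1.72 μm.
Area A = 5.55 cm² = 5.55×10⁻⁴ m².
(b) P = σAT⁴ = 5.670×10⁻⁸×5.55×10⁻⁴×(1687)⁴ = 255 W.

λ_max ≈ 1.72 μm; P ≈ 255 W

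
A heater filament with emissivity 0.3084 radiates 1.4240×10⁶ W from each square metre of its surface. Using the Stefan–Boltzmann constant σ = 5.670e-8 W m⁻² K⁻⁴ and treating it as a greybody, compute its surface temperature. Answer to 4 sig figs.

I = εσT⁴, so T = (I/εσ)^(1/4) = (1.4240×10⁶/(0.3084×5.670×10⁻⁸))^(1/4) = 3004 K.

T ≈ 3004 K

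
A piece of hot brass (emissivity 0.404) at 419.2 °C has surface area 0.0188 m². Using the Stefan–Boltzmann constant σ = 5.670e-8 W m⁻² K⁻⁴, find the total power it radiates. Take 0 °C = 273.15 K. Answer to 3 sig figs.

T = 419.2 °C + 273.15 = 692.35 K.
Area A = 0.0188 m².
P = εσAT⁴ = 0.404 × 5.670×10⁻⁸ × 0.0188 × (692.35)⁴ = 99.0 W.

P ≈ 99.0 W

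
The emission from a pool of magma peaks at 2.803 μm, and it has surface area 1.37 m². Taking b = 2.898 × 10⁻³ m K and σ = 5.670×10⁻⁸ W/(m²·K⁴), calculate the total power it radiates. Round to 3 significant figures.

P ≈ 8.88×10⁴ W

Wien's law: T = b/λ_max = 2.898×10⁻³/2.803×10⁻⁶ = 1033.89 K.
Area A = 1.37 m².
Then P = σAT⁴ = 5.670×10⁻⁸×1.37×(1033.89)⁴ = 8.88×10⁴ W.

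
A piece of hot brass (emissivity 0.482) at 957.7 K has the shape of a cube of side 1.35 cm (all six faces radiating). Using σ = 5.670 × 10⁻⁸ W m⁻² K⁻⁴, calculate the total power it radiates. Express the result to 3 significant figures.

P ≈ 25.1 W

Area A = 6s² = 6×(0.0135 m)² = 1.0935×10⁻³ m².
P = εσAT⁴ = 0.482 × 5.670×10⁻⁸ × 1.0935×10⁻³ × (957.7)⁴ = 25.1 W.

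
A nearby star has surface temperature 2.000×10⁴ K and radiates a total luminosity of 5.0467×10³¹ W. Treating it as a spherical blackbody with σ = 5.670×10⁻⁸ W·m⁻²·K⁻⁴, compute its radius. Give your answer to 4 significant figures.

R ≈ 2.104×10¹⁰ m

L = 4πR²σT⁴ ⇒ R = √(L/(4πσT⁴)).
σT⁴ = 9.07200×10⁹ W/m², so R = √(5.0467×10³¹/(4π×9.07200×10⁹)) = 2.104×10¹⁰ m.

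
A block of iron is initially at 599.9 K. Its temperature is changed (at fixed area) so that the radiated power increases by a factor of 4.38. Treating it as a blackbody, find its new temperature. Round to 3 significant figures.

P ∝ T⁴, so T₂/T₁ = (P₂/P₁)^(1/4) = (4.38)^(1/4) = 1.44667.
T₂ = 599.9 × 1.44667 = 868 K.

T₂ ≈ 868 K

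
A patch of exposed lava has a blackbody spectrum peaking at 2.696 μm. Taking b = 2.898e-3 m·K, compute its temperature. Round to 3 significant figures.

Wien's law gives T = b/λ_max = (2.898×10⁻³ m·K)/(2.696×10⁻⁶ m) = 1.07×10³ K.

T ≈ 1.07×10³ K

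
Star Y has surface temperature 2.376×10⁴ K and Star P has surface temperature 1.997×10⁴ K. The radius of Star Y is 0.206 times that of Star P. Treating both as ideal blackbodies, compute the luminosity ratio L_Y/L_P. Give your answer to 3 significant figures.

L ∝ R²T⁴, so L_Y/L_P = (R_Y/R_P)²(T_Y/T_P)⁴ = (0.206)² × (2.376×10⁴/1.997×10⁴)⁴ = 0.042436 × 2.00389 = 0.0850.

L_Y/L_P ≈ 0.0850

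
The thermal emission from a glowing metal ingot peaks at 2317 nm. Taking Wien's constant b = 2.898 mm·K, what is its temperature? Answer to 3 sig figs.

T ≈ 1.25×10³ K

Wien's law gives T = b/λ_max = (2.898×10⁻³ m·K)/(2.317×10⁻⁶ m) = 1.25×10³ K.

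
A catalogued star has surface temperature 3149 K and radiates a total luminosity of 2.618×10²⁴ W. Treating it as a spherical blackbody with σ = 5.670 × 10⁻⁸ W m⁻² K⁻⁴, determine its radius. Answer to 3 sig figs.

L = 4πR²σT⁴ ⇒ R = √(L/(4πσT⁴)).
σT⁴ = 5.57537×10⁶ W/m², so R = √(2.618×10²⁴/(4π×5.57537×10⁶)) = 1.93×10⁸ m.

R ≈ 1.93×10⁸ m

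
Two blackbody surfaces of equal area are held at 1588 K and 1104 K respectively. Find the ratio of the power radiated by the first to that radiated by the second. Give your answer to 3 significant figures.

With equal areas, P₁/P₂ = (T₁/T₂)⁴ = (1588/1104)⁴ = 4.28.

P₁/P₂ ≈ 4.28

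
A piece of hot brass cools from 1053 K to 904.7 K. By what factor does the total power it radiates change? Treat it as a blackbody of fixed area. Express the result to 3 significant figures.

P ∝ T⁴, so P₂/P₁ = (T₂/T₁)⁴ = (904.7/1053)⁴ = (0.859164)⁴ = 0.545.

P₂/P₁ ≈ 0.545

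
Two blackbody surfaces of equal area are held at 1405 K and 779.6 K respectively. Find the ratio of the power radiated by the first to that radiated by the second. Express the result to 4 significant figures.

P₁/P₂ ≈ 10.55

With equal areas, P₁/P₂ = (T₁/T₂)⁴ = (1405/779.6)⁴ = 10.55.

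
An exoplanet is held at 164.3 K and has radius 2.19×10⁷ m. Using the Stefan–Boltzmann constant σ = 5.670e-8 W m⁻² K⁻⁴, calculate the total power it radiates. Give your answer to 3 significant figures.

P ≈ 2.49×10¹⁷ W

Surface area A = 4πR² = 4π(2.19×10⁷ m)² = 6.02696×10¹⁵ m².
P = σAT⁴ = 5.670×10⁻⁸ × 6.02696×10¹⁵ × (164.3)⁴ = 2.49×10¹⁷ W.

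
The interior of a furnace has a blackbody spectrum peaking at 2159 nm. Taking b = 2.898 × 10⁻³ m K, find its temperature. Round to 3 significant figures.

T ≈ 1.34×10³ K

Wien's law gives T = b/λ_max = (2.898×10⁻³ m·K)/(2.159×10⁻⁶ m) = 1.34×10³ K.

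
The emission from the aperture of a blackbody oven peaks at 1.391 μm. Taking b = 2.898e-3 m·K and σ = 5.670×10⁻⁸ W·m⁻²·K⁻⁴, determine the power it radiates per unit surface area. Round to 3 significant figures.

Wien's law: T = b/λ_max = 2.898×10⁻³/1.391×10⁻⁶ = 2083.39 K.
Then I = σT⁴ = 5.670×10⁻⁸×(2083.39)⁴ = 1.07×10⁶ W/m².

I ≈ 1.07×10⁶ W/m²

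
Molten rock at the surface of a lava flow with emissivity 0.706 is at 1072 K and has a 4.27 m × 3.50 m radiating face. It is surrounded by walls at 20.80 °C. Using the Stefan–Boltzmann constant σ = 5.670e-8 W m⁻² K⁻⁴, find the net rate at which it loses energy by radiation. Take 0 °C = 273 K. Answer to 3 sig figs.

Surroundings: T = 20.80 °C + 273 = 293.80 K.
Area A = 4.27 × 3.50 = 14.945 m².
Net radiated power P_net = εσA(T⁴ − T₀⁴) = 0.706×5.670×10⁻⁸×14.945×(1072⁴ − 293.80⁴).
T⁴ − T₀⁴ = 1.32062×10¹² − 7.45087×10⁹ = 1.31317×10¹² K⁴, so P_net = 7.86×10⁵ W.

Net loss ≈ 7.86×10⁵ W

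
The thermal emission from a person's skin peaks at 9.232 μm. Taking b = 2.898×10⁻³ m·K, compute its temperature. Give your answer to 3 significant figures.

T ≈ 314 K

Wien's law gives T = b/λ_max = (2.898×10⁻³ m·K)/(9.232×10⁻⁶ m) = 314 K.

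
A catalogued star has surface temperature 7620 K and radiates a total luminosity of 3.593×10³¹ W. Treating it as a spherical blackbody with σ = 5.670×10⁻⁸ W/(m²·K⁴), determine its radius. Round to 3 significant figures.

R ≈ 1.22×10¹¹ m

L = 4πR²σT⁴ ⇒ R = √(L/(4πσT⁴)).
σT⁴ = 1.91163×10⁸ W/m², so R = √(3.593×10³¹/(4π×1.91163×10⁸)) = 1.22×10¹¹ m.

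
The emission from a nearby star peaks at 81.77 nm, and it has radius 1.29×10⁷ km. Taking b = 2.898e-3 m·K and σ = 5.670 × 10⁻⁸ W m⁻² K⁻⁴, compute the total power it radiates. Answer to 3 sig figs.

Wien's law: T = b/λ_max = 2.898×10⁻³/8.177×10⁻⁸ = 35440.9 K.
Surface area A = 4πR² = 4π(1.29×10¹⁰ m)² = 2.09117×10²¹ m².
Then P = σAT⁴ = 5.670×10⁻⁸×2.09117×10²¹×(35440.9)⁴ = 1.87×10³² W.

P ≈ 1.87×10³² W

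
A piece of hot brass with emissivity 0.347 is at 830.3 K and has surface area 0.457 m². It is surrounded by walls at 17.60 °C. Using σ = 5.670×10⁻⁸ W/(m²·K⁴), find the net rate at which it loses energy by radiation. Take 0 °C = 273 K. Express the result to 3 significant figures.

Net loss ≈ 4.21×10³ W

Surroundings: T = 17.60 °C + 273 = 290.60 K.
Area A = 0.457 m².
Net radiated power P_net = εσA(T⁴ − T₀⁴) = 0.347×5.670×10⁻⁸×0.457×(830.3⁴ − 290.60⁴).
T⁴ − T₀⁴ = 4.75270×10¹¹ − 7.13153×10⁹ = 4.68138×10¹¹ K⁴, so P_net = 4.21×10³ W.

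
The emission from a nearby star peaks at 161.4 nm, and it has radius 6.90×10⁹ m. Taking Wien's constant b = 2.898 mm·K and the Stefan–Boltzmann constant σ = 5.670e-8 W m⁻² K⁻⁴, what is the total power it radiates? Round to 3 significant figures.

P ≈ 3.53×10³⁰ W

Wien's law: T = b/λ_max = 2.898×10⁻³/1.614×10⁻⁷ = 17955.4 K.
Surface area A = 4πR² = 4π(6.90×10⁹ m)² = 5.98285×10²⁰ m².
Then P = σAT⁴ = 5.670×10⁻⁸×5.98285×10²⁰×(17955.4)⁴ = 3.53×10³⁰ W.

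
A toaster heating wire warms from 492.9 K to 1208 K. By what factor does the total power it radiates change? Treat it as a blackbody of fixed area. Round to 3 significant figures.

P₂/P₁ ≈ 36.1

P ∝ T⁴, so P₂/P₁ = (T₂/T₁)⁴ = (1208/492.9)⁴ = (2.45080)⁴ = 36.1.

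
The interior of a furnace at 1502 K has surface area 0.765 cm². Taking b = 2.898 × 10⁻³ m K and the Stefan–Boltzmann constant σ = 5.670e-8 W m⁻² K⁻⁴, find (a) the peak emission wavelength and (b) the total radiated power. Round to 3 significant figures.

(a) λ_max = b/T = 2.898×10⁻³/1502 = 1.929×10⁻⁶ m = 1.93×10³ nm.
Area A = 0.765 cm² = 7.65×10⁻⁵ m².
(b) P = σAT⁴ = 5.670×10⁻⁸×7.65×10⁻⁵×(1502)⁴ = 22.1 W.

λ_max ≈ 1.93×10³ nm; P ≈ 22.1 W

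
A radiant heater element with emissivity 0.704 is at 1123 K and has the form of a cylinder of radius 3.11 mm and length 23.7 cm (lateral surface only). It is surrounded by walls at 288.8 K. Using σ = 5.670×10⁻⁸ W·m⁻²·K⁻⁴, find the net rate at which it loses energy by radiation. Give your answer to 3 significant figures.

Lateral area A = 2πrL = 2π×3.11×10⁻³×0.237 = 4.63115×10⁻³ m².
Net radiated power P_net = εσA(T⁴ − T₀⁴) = 0.704×5.670×10⁻⁸×4.63115×10⁻³×(1123⁴ − 288.8⁴).
T⁴ − T₀⁴ = 1.59045×10¹² − 6.95647×10⁹ = 1.58349×10¹² K⁴, so P_net = 293 W.

Net loss ≈ 293 W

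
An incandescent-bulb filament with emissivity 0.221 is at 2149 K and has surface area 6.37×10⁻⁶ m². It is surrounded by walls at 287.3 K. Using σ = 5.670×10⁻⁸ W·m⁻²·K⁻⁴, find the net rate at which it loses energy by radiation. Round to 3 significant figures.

Area A = 6.37×10⁻⁶ m².
Net radiated power P_net = εσA(T⁴ − T₀⁴) = 0.221×5.670×10⁻⁸×6.37×10⁻⁶×(2149⁴ − 287.3⁴).
T⁴ − T₀⁴ = 2.13278×10¹³ − 6.81306×10⁹ = 2.13210×10¹³ K⁴, so P_net = 1.70 W.

Net loss ≈ 1.70 W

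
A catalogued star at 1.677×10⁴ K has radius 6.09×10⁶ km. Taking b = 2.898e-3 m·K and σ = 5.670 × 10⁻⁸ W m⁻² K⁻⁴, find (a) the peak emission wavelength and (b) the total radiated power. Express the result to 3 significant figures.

(a) λ_max = b/T = 2.898×10⁻³/1.677×10⁴ = 1.728×10⁻⁷ m = 173 nm.
Surface area A = 4πR² = 4π(6.09×10⁹ m)² = 4.66063×10²⁰ m².
(b) P = σAT⁴ = 5.670×10⁻⁸×4.66063×10²⁰×(1.677×10⁴)⁴ = 2.09×10³⁰ W.

λ_max ≈ 173 nm; P ≈ 2.09×10³⁰ W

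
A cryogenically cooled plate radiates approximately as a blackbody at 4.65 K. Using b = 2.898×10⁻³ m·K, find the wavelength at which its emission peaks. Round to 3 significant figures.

Wien's displacement law: λ_max = b/T = (2.898×10⁻³ m·K)/(4.65 K) = 6.232×10⁻⁴ m.
That is 0.623 mm, in the infrared range.

λ_max ≈ 0.623 mm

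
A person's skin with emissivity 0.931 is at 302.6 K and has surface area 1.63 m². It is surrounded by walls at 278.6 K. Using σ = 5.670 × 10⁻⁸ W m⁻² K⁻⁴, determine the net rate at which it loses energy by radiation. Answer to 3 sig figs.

Net loss ≈ 203 W

Area A = 1.63 m².
Net radiated power P_net = εσA(T⁴ − T₀⁴) = 0.931×5.670×10⁻⁸×1.63×(302.6⁴ − 278.6⁴).
T⁴ − T₀⁴ = 8.38447×10⁹ − 6.02455×10⁹ = 2.35992×10⁹ K⁴, so P_net = 203 W.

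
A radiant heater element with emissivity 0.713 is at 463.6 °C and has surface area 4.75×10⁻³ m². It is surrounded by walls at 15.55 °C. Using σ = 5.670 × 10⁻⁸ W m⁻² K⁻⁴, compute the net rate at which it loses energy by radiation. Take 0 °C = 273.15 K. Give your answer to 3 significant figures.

T = 463.6 °C + 273.15 = 736.75 K.
Surroundings: T = 15.55 °C + 273.15 = 288.70 K.
Area A = 4.75×10⁻³ m².
Net radiated power P_net = εσA(T⁴ − T₀⁴) = 0.713×5.670×10⁻⁸×4.75×10⁻³×(736.75⁴ − 288.70⁴).
T⁴ − T₀⁴ = 2.94632×10¹¹ − 6.94684×10⁹ = 2.87685×10¹¹ K⁴, so P_net = 55.2 W.

Net loss ≈ 55.2 W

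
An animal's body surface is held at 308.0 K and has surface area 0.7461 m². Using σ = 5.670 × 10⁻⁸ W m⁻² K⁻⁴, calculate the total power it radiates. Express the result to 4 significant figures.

P ≈ 380.7 W

Area A = 0.7461 m².
P = σAT⁴ = 5.670×10⁻⁸ × 0.7461 × (308.0)⁴ = 380.7 W.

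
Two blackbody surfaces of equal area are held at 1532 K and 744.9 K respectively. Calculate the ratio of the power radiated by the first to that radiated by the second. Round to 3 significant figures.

With equal areas, P₁/P₂ = (T₁/T₂)⁴ = (1532/744.9)⁴ = 17.9.

P₁/P₂ ≈ 17.9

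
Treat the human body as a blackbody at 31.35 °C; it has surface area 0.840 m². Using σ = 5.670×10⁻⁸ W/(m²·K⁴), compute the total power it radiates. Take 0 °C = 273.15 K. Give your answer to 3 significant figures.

P ≈ 409 W

T = 31.35 °C + 273.15 = 304.50 K.
Area A = 0.840 m².
P = σAT⁴ = 5.670×10⁻⁸ × 0.840 × (304.50)⁴ = 409 W.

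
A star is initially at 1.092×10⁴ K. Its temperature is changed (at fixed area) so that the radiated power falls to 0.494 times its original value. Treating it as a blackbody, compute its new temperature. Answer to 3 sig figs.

T₂ ≈ 9.15×10³ K

P ∝ T⁴, so T₂/T₁ = (P₂/P₁)^(1/4) = (0.494)^(1/4) = 0.838362.
T₂ = 1.092×10⁴ × 0.838362 = 9.15×10³ K.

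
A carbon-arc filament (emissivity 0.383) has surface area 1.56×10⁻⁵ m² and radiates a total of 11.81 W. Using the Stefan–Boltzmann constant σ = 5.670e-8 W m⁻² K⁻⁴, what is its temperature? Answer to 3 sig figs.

T ≈ 2.43×10³ K

Area A = 1.56×10⁻⁵ m².
P = εσAT⁴ ⇒ T = (P/(εσA))^(1/4) = (11.81/(0.383×5.670×10⁻⁸×1.56×10⁻⁵))^(1/4) = 2.43×10³ K.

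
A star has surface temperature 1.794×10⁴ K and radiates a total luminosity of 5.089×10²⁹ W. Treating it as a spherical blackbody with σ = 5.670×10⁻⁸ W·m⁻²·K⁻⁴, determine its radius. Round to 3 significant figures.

R ≈ 2.63×10⁹ m

L = 4πR²σT⁴ ⇒ R = √(L/(4πσT⁴)).
σT⁴ = 5.87317×10⁹ W/m², so R = √(5.089×10²⁹/(4π×5.87317×10⁹)) = 2.63×10⁹ m.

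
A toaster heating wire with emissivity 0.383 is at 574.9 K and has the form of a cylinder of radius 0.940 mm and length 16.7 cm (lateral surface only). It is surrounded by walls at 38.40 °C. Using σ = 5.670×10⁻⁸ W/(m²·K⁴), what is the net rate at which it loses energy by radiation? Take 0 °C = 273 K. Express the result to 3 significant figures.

Net loss ≈ 2.14 W

Surroundings: T = 38.40 °C + 273 = 311.40 K.
Lateral area A = 2πrL = 2π×9.40×10⁻⁴×0.167 = 9.86334×10⁻⁴ m².
Net radiated power P_net = εσA(T⁴ − T₀⁴) = 0.383×5.670×10⁻⁸×9.86334×10⁻⁴×(574.9⁴ − 311.40⁴).
T⁴ − T₀⁴ = 1.09237×10¹¹ − 9.40317×10⁹ = 9.98338×10¹⁰ K⁴, so P_net = 2.14 W.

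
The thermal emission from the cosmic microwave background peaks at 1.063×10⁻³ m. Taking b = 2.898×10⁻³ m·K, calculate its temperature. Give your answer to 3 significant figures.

Wien's law gives T = b/λ_max = (2.898×10⁻³ m·K)/(1.063×10⁻³ m) = 2.73 K.

T ≈ 2.73 K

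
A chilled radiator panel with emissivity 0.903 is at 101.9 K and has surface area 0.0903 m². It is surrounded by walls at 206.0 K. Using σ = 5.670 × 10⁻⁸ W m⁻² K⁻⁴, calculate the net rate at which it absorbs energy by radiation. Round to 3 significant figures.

Area A = 0.0903 m².
Net radiated power P_net = εσA(T⁴ − T₀⁴) = 0.903×5.670×10⁻⁸×0.0903×(101.9⁴ − 206.0⁴).
T⁴ − T₀⁴ = 1.07819×10⁸ − 1.80081×10⁹ = -1.69299×10⁹ K⁴, so P_net = -7.83 W — negative, meaning a net gain of 7.83 W.

Net gain ≈ 7.83 W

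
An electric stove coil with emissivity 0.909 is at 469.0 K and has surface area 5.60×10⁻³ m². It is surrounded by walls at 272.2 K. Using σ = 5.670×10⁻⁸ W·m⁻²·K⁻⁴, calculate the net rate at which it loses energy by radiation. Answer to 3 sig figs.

Area A = 5.60×10⁻³ m².
Net radiated power P_net = εσA(T⁴ − T₀⁴) = 0.909×5.670×10⁻⁸×5.60×10⁻³×(469.0⁴ − 272.2⁴).
T⁴ − T₀⁴ = 4.83828×10¹⁰ − 5.48975×10⁹ = 4.28930×10¹⁰ K⁴, so P_net = 12.4 W.

Net loss ≈ 12.4 W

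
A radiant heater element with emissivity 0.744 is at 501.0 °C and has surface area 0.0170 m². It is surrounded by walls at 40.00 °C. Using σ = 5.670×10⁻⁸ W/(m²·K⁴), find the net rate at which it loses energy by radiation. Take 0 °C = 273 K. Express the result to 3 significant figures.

T = 501.0 °C + 273 = 774.0 K.
Surroundings: T = 40.00 °C + 273 = 313.00 K.
Area A = 0.0170 m².
Net radiated power P_net = εσA(T⁴ − T₀⁴) = 0.744×5.670×10⁻⁸×0.0170×(774.0⁴ − 313.00⁴).
T⁴ − T₀⁴ = 3.58892×10¹¹ − 9.59792×10⁹ = 3.49294×10¹¹ K⁴, so P_net = 250 W.

Net loss ≈ 250 W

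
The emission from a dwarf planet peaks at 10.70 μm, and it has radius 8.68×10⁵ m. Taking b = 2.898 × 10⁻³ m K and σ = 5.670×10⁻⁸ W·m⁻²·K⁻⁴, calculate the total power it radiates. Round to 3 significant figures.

P ≈ 2.89×10¹⁵ W

Wien's law: T = b/λ_max = 2.898×10⁻³/1.070×10⁻⁵ = 270.841 K.
Surface area A = 4πR² = 4π(8.68×10⁵ m)² = 9.46781×10¹² m².
Then P = σAT⁴ = 5.670×10⁻⁸×9.46781×10¹²×(270.841)⁴ = 2.89×10¹⁵ W.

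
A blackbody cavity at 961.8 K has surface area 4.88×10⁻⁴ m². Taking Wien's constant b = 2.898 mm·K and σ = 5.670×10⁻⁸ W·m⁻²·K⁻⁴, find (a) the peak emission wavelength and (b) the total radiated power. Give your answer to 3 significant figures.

λ_max ≈ 3.01 μm; P ≈ 23.7 W

(a) λ_max = b/T = 2.898×10⁻³/961.8 = 3.013×10⁻⁶ m = 3.01 μm.
Area A = 4.88×10⁻⁴ m².
(b) P = σAT⁴ = 5.670×10⁻⁸×4.88×10⁻⁴×(961.8)⁴ = 23.7 W.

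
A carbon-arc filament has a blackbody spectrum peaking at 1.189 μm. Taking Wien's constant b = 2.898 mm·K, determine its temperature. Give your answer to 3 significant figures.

T ≈ 2.44×10³ K

Wien's law gives T = b/λ_max = (2.898×10⁻³ m·K)/(1.189×10⁻⁶ m) = 2.44×10³ K.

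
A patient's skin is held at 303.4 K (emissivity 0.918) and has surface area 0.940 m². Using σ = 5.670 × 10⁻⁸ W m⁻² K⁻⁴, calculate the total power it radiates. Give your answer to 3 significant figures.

P ≈ 415 W

Area A = 0.940 m².
P = εσAT⁴ = 0.918 × 5.670×10⁻⁸ × 0.940 × (303.4)⁴ = 415 W.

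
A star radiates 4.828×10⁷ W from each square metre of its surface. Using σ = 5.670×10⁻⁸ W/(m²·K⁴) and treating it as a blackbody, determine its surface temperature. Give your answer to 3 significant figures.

I = σT⁴, so T = (I/σ)^(1/4) = (4.828×10⁷/(5.670×10⁻⁸))^(1/4) = 5.40×10³ K.

T ≈ 5.40×10³ K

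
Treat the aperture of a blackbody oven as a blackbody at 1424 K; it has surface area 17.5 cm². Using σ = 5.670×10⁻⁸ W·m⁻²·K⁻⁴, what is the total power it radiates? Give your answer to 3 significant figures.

P ≈ 408 W

Area A = 17.5 cm² = 1.75×10⁻³ m².
P = σAT⁴ = 5.670×10⁻⁸ × 1.75×10⁻³ × (1424)⁴ = 408 W.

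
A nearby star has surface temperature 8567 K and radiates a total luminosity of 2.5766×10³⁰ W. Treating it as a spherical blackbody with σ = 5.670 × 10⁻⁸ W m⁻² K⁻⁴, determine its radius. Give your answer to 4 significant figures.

L = 4πR²σT⁴ ⇒ R = √(L/(4πσT⁴)).
σT⁴ = 3.05420×10⁸ W/m², so R = √(2.5766×10³⁰/(4π×3.05420×10⁸)) = 2.591×10¹⁰ m.

R ≈ 2.591×10¹⁰ m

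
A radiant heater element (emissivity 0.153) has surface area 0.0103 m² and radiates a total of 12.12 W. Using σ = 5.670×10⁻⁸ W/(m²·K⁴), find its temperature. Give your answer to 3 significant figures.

Area A = 0.0103 m².
P = εσAT⁴ ⇒ T = (P/(εσA))^(1/4) = (12.12/(0.153×5.670×10⁻⁸×0.0103))^(1/4) = 607 K.

T ≈ 607 K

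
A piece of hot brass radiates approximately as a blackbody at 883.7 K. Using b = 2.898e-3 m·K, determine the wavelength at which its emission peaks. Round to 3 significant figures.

λ_max ≈ 3.28 μm

Wien's displacement law: λ_max = b/T = (2.898×10⁻³ m·K)/(883.7 K) = 3.279×10⁻⁶ m.
That is 3.28 μm, in the infrared range.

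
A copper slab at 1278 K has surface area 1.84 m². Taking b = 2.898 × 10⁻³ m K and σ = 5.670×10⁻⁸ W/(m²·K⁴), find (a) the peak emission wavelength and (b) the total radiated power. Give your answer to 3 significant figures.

λ_max ≈ 2.27 μm; P ≈ 2.78×10⁵ W

(a) λ_max = b/T = 2.898×10⁻³/1278 = 2.268×10⁻⁶ m = 2.27 μm.
Area A = 1.84 m².
(b) P = σAT⁴ = 5.670×10⁻⁸×1.84×(1278)⁴ = 2.78×10⁵ W.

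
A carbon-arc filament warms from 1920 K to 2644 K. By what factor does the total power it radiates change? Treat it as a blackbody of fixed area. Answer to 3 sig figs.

P ∝ T⁴, so P₂/P₁ = (T₂/T₁)⁴ = (2644/1920)⁴ = (1.37708)⁴ = 3.60.

P₂/P₁ ≈ 3.60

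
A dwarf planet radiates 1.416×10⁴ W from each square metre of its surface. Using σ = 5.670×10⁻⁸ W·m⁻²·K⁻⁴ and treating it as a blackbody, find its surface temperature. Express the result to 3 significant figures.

T ≈ 707 K

I = σT⁴, so T = (I/σ)^(1/4) = (1.416×10⁴/(5.670×10⁻⁸))^(1/4) = 707 K.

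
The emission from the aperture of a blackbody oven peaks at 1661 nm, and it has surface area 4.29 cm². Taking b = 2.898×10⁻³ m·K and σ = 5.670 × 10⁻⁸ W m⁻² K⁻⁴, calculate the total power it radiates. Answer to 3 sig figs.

P ≈ 225 W

Wien's law: T = b/λ_max = 2.898×10⁻³/1.661×10⁻⁶ = 1744.73 K.
Area A = 4.29 cm² = 4.29×10⁻⁴ m².
Then P = σAT⁴ = 5.670×10⁻⁸×4.29×10⁻⁴×(1744.73)⁴ = 225 W.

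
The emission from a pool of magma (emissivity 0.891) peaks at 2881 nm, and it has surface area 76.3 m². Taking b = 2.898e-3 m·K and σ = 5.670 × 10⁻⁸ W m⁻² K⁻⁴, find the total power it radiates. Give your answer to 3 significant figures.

P ≈ 3.95×10⁶ W

Wien's law: T = b/λ_max = 2.898×10⁻³/2.881×10⁻⁶ = 1005.90 K.
Area A = 76.3 m².
Then P = εσAT⁴ = 0.891×5.670×10⁻⁸×76.3×(1005.90)⁴ = 3.95×10⁶ W.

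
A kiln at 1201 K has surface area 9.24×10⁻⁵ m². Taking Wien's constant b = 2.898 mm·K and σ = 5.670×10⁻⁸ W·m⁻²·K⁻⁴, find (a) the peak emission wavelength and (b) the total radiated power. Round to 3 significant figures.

λ_max ≈ 2.41×10³ nm; P ≈ 10.9 W

(a) λ_max = b/T = 2.898×10⁻³/1201 = 2.413×10⁻⁶ m = 2.41×10³ nm.
Area A = 9.24×10⁻⁵ m².
(b) P = σAT⁴ = 5.670×10⁻⁸×9.24×10⁻⁵×(1201)⁴ = 10.9 W.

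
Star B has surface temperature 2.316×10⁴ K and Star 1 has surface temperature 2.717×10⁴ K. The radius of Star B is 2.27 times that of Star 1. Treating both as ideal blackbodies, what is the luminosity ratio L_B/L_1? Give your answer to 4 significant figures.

L ∝ R²T⁴, so L_B/L_1 = (R_B/R_1)²(T_B/T_1)⁴ = (2.27)² × (2.316×10⁴/2.717×10⁴)⁴ = 5.1529 × 0.527953 = 2.720.

L_B/L_1 ≈ 2.720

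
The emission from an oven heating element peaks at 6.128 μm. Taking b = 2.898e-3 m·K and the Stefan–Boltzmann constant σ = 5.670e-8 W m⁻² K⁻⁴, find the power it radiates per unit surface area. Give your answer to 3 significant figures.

Wien's law: T = b/λ_max = 2.898×10⁻³/6.128×10⁻⁶ = 472.911 K.
Then I = σT⁴ = 5.670×10⁻⁸×(472.911)⁴ = 2.84×10³ W/m².

I ≈ 2.84×10³ W/m²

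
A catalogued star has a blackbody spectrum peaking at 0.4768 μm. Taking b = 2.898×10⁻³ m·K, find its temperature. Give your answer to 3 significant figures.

T ≈ 6.08×10³ K

Wien's law gives T = b/λ_max = (2.898×10⁻³ m·K)/(4.768×10⁻⁷ m) = 6.08×10³ K.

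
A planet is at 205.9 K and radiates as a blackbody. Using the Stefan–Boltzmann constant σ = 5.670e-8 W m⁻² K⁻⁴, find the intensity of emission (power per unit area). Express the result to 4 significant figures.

Stefan–Boltzmann: I = σT⁴ = 5.670×10⁻⁸ × (205.9)⁴ = 101.9 W/m².

I ≈ 101.9 W/m²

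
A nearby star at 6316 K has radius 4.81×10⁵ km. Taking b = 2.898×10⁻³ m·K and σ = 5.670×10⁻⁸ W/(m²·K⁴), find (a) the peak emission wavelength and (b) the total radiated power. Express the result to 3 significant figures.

λ_max ≈ 459 nm; P ≈ 2.62×10²⁶ W

(a) λ_max = b/T = 2.898×10⁻³/6316 = 4.588×10⁻⁷ m = 459 nm.
Surface area A = 4πR² = 4π(4.81×10⁸ m)² = 2.90737×10¹⁸ m².
(b) P = σAT⁴ = 5.670×10⁻⁸×2.90737×10¹⁸×(6316)⁴ = 2.62×10²⁶ W.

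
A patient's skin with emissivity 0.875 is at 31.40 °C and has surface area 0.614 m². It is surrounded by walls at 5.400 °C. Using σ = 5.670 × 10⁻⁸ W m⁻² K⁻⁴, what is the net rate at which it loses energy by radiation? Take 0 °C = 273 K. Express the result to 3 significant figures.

Net loss ≈ 78.5 W

T = 31.40 °C + 273 = 304.40 K.
Surroundings: T = 5.400 °C + 273 = 278.400 K.
Area A = 0.614 m².
Net radiated power P_net = εσA(T⁴ − T₀⁴) = 0.875×5.670×10⁻⁸×0.614×(304.40⁴ − 278.400⁴).
T⁴ − T₀⁴ = 8.58576×10⁹ − 6.00727×10⁹ = 2.57849×10⁹ K⁴, so P_net = 78.5 W.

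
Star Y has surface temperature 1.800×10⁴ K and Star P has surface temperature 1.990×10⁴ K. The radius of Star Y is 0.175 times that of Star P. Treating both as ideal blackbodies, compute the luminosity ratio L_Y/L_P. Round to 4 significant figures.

L ∝ R²T⁴, so L_Y/L_P = (R_Y/R_P)²(T_Y/T_P)⁴ = (0.175)² × (1.800×10⁴/1.990×10⁴)⁴ = 0.030625 × 0.669388 = 0.02050.

L_Y/L_P ≈ 0.02050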